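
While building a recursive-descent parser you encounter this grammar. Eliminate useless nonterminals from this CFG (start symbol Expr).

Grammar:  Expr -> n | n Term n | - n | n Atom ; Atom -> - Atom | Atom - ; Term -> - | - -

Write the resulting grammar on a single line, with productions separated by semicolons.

Generating nonterminals: {Expr, Term}.
Reachable from Expr after that: {Expr, Term}.
Removed useless symbols: {Atom} and every production mentioning them.

Expr -> n | n Term n | - n; Term -> - | - -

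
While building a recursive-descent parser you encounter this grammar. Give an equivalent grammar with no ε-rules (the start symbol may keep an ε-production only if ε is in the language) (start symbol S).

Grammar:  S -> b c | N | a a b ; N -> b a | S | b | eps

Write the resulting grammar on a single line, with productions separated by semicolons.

S -> b c | N | a a b | ε; N -> b a | S | b

Nullable set = {N, S}.
ε ∈ L(G) since S is nullable, so keep S → ε.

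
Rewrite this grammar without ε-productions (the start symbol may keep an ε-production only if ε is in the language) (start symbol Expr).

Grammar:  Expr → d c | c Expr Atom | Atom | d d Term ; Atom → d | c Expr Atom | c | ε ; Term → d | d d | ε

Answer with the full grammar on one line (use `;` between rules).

Nullable nonterminals: {Atom, Expr, Term}.
ε ∈ L(G) since Expr is nullable, so keep Expr → ε.
Expand every rule over subsets of its nullable positions: Expr → c Expr Atom gives c Expr Atom | c Expr | c Atom | c. Expr → d d Term gives d d Term | d d. Atom → c Expr Atom gives c Expr Atom | c Expr | c Atom | c.

Expr → d c | c Expr Atom | c Expr | c Atom | c | Atom | d d Term | d d | ε; Atom → d | c Expr Atom | c Expr | c Atom | c; Term → d | d d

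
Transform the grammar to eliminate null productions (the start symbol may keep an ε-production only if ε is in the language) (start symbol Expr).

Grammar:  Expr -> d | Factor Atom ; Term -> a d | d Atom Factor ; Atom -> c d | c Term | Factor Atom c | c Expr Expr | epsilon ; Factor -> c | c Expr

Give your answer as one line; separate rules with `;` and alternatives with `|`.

Expr -> d | Factor Atom | Factor; Term -> a d | d Atom Factor | d Factor; Atom -> c d | c Term | Factor Atom c | Factor c | c Expr Expr; Factor -> c | c Expr

The nullable symbols are {Atom}.
ε ∉ L(G), so no ε-production is kept.
For each production, add variants omitting each subset of nullable occurrences: Expr → Factor Atom gives Factor Atom | Factor. Term → d Atom Factor gives d Atom Factor | d Factor. Atom → Factor Atom c gives Factor Atom c | Factor c.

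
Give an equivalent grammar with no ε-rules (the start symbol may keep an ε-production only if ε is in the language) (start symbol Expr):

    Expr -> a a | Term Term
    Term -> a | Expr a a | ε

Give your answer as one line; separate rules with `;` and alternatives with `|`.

The nullable symbols are {Expr, Term}.
ε ∈ L(G) since Expr is nullable, so keep Expr → ε.
Add the nullable-subset variants: Expr → Term Term gives Term Term | Term. Term → Expr a a gives Expr a a | a a.

Expr -> a a | Term Term | Term | ε; Term -> a | Expr a a | a a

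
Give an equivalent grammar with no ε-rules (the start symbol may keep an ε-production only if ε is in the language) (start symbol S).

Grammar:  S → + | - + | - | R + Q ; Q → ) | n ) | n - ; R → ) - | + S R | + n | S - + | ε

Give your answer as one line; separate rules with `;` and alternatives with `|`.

Nullable nonterminals: {R}.
ε ∉ L(G), so no ε-production is kept.
Expand every rule over subsets of its nullable positions: S → R + Q gives R + Q | + Q. R → + S R gives + S R | + S.

S → + | - + | - | R + Q | + Q; Q → ) | n ) | n -; R → ) - | + S R | + S | + n | S - +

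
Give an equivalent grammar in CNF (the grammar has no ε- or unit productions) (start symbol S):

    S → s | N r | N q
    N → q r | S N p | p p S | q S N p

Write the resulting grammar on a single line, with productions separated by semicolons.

S → s | N X1 | N X2; N → X2 X1 | S Y1 | X3 Y2 | X2 Y3; X1 → r; X2 → q; X3 → p; Y1 → N X3; Y2 → X3 S; Y3 → S Y4; Y4 → N X3

Introduce a nonterminal for each terminal appearing in a rule of length ≥ 2: X1 → r, X2 → q, X3 → p.
Binarize each right-hand side of length ≥ 3 by chaining fresh nonterminals (Y1, Y2, …): affected rules were N → S N X3; N → X3 X3 S; N → X2 S N X3.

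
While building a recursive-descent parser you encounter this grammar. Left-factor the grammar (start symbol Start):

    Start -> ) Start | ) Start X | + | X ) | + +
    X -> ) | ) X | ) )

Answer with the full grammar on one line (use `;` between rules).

Start has alternatives sharing prefix ') Start': factor to Start → ) Start Start1 with Start1 → ε | X.
Start has alternatives sharing prefix '+': factor to Start → + Start2 with Start2 → ε | +.
X has alternatives sharing prefix ')': factor to X → ) X1 with X1 → ε | X | ).

Start -> X ) | ) Start Start1 | + Start2; X -> ) X1; Start1 -> ε | X; Start2 -> ε | +; X1 -> ε | X | )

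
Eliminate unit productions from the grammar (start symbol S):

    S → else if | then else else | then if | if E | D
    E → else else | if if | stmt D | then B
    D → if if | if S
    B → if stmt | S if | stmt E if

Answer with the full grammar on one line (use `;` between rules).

S → if if | if S | else if | then else else | then if | if E; E → else else | if if | stmt D | then B; D → if if | if S; B → if stmt | S if | stmt E if

Unit pairs: S ⇒* {D}.
For each unit pair (A, B), copy every non-unit production of B to A, then drop all unit productions.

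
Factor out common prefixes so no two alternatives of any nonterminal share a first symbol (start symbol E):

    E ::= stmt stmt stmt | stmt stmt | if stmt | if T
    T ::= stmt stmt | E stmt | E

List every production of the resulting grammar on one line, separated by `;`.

E ::= stmt stmt E' | if E''; T ::= stmt stmt | E T'; E' ::= stmt | ε; E'' ::= stmt | T; T' ::= stmt | ε

E has alternatives sharing prefix 'stmt stmt': factor to E → stmt stmt E' with E' → stmt | ε.
E has alternatives sharing prefix 'if': factor to E → if E'' with E'' → stmt | T.
T has alternatives sharing prefix 'E': factor to T → E T' with T' → stmt | ε.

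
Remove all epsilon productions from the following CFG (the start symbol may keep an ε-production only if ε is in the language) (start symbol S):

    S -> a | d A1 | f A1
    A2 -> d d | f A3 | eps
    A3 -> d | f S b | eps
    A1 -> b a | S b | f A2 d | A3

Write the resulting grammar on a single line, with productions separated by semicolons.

Nullable nonterminals: {A1, A2, A3}.
ε ∉ L(G), so no ε-production is kept.
Add the nullable-subset variants: S → d A1 gives d A1 | d. S → f A1 gives f A1 | f. A2 → f A3 gives f A3 | f. A1 → f A2 d gives f A2 d | f d.

S -> a | d A1 | d | f A1 | f; A2 -> d d | f A3 | f; A3 -> d | f S b; A1 -> b a | S b | f A2 d | f d | A3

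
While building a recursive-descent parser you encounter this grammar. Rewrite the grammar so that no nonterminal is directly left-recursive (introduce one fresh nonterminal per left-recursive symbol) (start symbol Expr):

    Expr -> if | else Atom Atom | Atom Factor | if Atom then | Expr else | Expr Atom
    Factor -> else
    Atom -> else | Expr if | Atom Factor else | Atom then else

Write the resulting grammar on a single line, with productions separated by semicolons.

Left recursion appears on Expr, Atom.
For Expr: α = {else, Atom}, β = {if, else Atom Atom, Atom Factor, if Atom then}. Rewrite as Expr → β Expr1 and Expr1 → α Expr1 | ε.
For Atom: α = {Factor else, then else}, β = {else, Expr if}. Rewrite as Atom → β Atom1 and Atom1 → α Atom1 | ε.

Expr -> if Expr1 | else Atom Atom Expr1 | Atom Factor Expr1 | if Atom then Expr1; Factor -> else; Atom -> else Atom1 | Expr if Atom1; Expr1 -> else Expr1 | Atom Expr1 | ε; Atom1 -> Factor else Atom1 | then else Atom1 | ε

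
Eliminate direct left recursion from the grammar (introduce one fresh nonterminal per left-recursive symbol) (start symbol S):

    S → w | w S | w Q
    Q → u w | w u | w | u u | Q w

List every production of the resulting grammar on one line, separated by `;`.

S → w | w S | w Q; Q → u w Q' | w u Q' | w Q' | u u Q'; Q' → w Q' | ε

Q is directly left-recursive.
For Q: α = {w}, β = {u w, w u, w, u u}. Rewrite as Q → β Q' and Q' → α Q' | ε.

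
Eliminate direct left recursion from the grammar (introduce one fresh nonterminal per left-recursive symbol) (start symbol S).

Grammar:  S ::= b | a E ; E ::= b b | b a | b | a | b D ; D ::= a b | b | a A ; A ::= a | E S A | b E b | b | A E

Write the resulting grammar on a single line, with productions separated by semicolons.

Left recursion appears on A.
For A: α = {E}, β = {a, E S A, b E b, b}. Rewrite as A → β A' and A' → α A' | ε.

S ::= b | a E; E ::= b b | b a | b | a | b D; D ::= a b | b | a A; A ::= a A' | E S A A' | b E b A' | b A'; A' ::= E A' | ε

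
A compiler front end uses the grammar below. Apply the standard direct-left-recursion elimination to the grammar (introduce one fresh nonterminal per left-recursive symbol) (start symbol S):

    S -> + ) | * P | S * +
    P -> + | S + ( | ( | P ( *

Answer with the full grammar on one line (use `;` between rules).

S -> + ) S' | * P S'; P -> + P' | S + ( P' | ( P'; S' -> * + S' | ε; P' -> ( * P' | ε

S, P are directly left-recursive.
For S: α = {* +}, β = {+ ), * P}. Rewrite as S → β S' and S' → α S' | ε.
For P: α = {( *}, β = {+, S + (, (}. Rewrite as P → β P' and P' → α P' | ε.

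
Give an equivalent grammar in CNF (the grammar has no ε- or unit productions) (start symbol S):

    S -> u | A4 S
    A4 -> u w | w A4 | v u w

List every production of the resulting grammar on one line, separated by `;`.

S -> u | A4 S; A4 -> X1 X2 | X2 A4 | X3 Y1; X1 -> u; X2 -> w; X3 -> v; Y1 -> X1 X2

Introduce a nonterminal for each terminal appearing in a rule of length ≥ 2: X1 → u, X2 → w, X3 → v.
Binarize each right-hand side of length ≥ 3 by chaining fresh nonterminals (Y1, Y2, …): affected rules were A4 → X3 X1 X2.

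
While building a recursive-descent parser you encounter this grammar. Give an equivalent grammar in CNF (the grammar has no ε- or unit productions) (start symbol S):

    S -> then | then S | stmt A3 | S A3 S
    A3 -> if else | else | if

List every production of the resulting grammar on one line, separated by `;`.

S -> then | X1 S | X2 A3 | S Y1; A3 -> X3 X4 | else | if; X1 -> then; X2 -> stmt; X3 -> if; X4 -> else; Y1 -> A3 S

Introduce a nonterminal for each terminal appearing in a rule of length ≥ 2: X1 → then, X2 → stmt, X3 → if, X4 → else.
Binarize each right-hand side of length ≥ 3 by chaining fresh nonterminals (Y1, Y2, …): affected rules were S → S A3 S.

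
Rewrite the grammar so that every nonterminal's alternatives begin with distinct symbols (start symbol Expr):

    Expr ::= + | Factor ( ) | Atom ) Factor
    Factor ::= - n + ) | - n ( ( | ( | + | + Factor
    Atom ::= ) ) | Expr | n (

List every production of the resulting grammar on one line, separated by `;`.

Expr ::= + | Factor ( ) | Atom ) Factor; Factor ::= ( | - n Factor1 | + Factor2; Atom ::= ) ) | Expr | n (; Factor1 ::= + ) | ( (; Factor2 ::= epsilon | Factor

Factor has alternatives sharing prefix '- n': factor to Factor → - n Factor1 with Factor1 → + ) | ( (.
Factor has alternatives sharing prefix '+': factor to Factor → + Factor2 with Factor2 → ε | Factor.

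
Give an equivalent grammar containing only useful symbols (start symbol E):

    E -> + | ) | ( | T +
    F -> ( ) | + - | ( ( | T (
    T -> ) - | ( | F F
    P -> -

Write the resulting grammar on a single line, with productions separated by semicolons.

Generating nonterminals: {E, F, P, T}.
Reachable from E after that: {E, F, T}.
Removed useless symbols: {P} and every production mentioning them.

E -> + | ) | ( | T +; F -> ( ) | + - | ( ( | T (; T -> ) - | ( | F F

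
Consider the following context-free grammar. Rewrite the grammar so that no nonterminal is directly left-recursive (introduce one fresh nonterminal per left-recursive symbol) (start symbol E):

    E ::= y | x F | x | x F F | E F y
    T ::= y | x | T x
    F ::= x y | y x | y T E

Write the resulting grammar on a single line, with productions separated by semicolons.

E, T are directly left-recursive.
For E: α = {F y}, β = {y, x F, x, x F F}. Rewrite as E → β E' and E' → α E' | ε.
For T: α = {x}, β = {y, x}. Rewrite as T → β T' and T' → α T' | ε.

E ::= y E' | x F E' | x E' | x F F E'; T ::= y T' | x T'; F ::= x y | y x | y T E; E' ::= F y E' | ε; T' ::= x T' | ε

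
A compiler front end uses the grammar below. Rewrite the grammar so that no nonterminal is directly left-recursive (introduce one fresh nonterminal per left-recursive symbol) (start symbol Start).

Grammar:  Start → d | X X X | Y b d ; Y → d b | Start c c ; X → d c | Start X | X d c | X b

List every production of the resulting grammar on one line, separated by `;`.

X is directly left-recursive.
For X: α = {d c, b}, β = {d c, Start X}. Rewrite as X → β X1 and X1 → α X1 | ε.

Start → d | X X X | Y b d; Y → d b | Start c c; X → d c X1 | Start X X1; X1 → d c X1 | b X1 | ε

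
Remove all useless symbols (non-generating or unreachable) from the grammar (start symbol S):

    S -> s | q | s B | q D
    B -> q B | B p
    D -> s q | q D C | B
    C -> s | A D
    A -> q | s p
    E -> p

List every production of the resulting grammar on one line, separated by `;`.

Generating nonterminals: {A, C, D, E, S}.
Reachable from S after that: {A, C, D, S}.
Removed useless symbols: {B, E} and every production mentioning them.

S -> s | q | q D; D -> s q | q D C; C -> s | A D; A -> q | s p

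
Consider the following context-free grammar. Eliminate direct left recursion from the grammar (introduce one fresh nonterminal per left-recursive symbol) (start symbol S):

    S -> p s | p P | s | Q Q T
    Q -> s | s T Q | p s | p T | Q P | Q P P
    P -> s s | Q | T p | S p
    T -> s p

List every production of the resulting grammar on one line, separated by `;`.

S -> p s | p P | s | Q Q T; Q -> s Q' | s T Q Q' | p s Q' | p T Q'; P -> s s | Q | T p | S p; T -> s p; Q' -> P Q' | P P Q' | ε

Directly left-recursive nonterminal: Q.
For Q: α = {P, P P}, β = {s, s T Q, p s, p T}. Rewrite as Q → β Q' and Q' → α Q' | ε.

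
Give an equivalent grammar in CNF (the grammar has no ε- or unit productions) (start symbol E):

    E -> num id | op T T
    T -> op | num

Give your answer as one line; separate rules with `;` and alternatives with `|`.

E -> X1 X2 | X3 Y1; T -> op | num; X1 -> num; X2 -> id; X3 -> op; Y1 -> T T

Introduce a nonterminal for each terminal appearing in a rule of length ≥ 2: X1 → num, X2 → id, X3 → op.
Binarize each right-hand side of length ≥ 3 by chaining fresh nonterminals (Y1, Y2, …): affected rules were E → X3 T T.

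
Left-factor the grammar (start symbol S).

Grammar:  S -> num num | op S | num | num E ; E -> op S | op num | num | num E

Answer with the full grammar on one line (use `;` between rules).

S -> op S | num S'; E -> op E' | num E''; S' -> num | ε | E; E' -> S | num; E'' -> ε | E

S has alternatives sharing prefix 'num': factor to S → num S' with S' → num | ε | E.
E has alternatives sharing prefix 'op': factor to E → op E' with E' → S | num.
E has alternatives sharing prefix 'num': factor to E → num E'' with E'' → ε | E.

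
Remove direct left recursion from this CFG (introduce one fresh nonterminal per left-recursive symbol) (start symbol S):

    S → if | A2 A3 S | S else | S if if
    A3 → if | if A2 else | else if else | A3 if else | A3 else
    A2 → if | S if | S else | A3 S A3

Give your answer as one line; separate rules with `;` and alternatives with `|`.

S, A3 are directly left-recursive.
For S: α = {else, if if}, β = {if, A2 A3 S}. Rewrite as S → β S' and S' → α S' | ε.
For A3: α = {if else, else}, β = {if, if A2 else, else if else}. Rewrite as A3 → β A3' and A3' → α A3' | ε.

S → if S' | A2 A3 S S'; A3 → if A3' | if A2 else A3' | else if else A3'; A2 → if | S if | S else | A3 S A3; S' → else S' | if if S' | ε; A3' → if else A3' | else A3' | ε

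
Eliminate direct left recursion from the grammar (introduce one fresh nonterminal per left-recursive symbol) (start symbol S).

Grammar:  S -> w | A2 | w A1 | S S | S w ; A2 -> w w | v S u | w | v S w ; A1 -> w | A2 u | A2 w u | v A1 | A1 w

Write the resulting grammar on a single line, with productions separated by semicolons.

S -> w S' | A2 S' | w A1 S'; A2 -> w w | v S u | w | v S w; A1 -> w A1' | A2 u A1' | A2 w u A1' | v A1 A1'; S' -> S S' | w S' | ε; A1' -> w A1' | ε

S, A1 are directly left-recursive.
For S: α = {S, w}, β = {w, A2, w A1}. Rewrite as S → β S' and S' → α S' | ε.
For A1: α = {w}, β = {w, A2 u, A2 w u, v A1}. Rewrite as A1 → β A1' and A1' → α A1' | ε.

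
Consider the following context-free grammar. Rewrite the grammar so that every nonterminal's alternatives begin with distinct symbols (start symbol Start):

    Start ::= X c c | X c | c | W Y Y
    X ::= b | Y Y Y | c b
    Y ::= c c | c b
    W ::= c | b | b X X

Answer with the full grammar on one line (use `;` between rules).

Start has alternatives sharing prefix 'X c': factor to Start → X c Start1 with Start1 → c | ε.
Y has alternatives sharing prefix 'c': factor to Y → c Y1 with Y1 → c | b.
W has alternatives sharing prefix 'b': factor to W → b W1 with W1 → ε | X X.

Start ::= c | W Y Y | X c Start1; X ::= b | Y Y Y | c b; Y ::= c Y1; W ::= c | b W1; Start1 ::= c | ε; Y1 ::= c | b; W1 ::= ε | X X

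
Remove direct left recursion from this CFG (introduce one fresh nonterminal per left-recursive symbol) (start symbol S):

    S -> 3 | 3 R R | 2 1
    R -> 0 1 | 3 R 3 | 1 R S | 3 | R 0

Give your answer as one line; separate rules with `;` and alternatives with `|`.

S -> 3 | 3 R R | 2 1; R -> 0 1 R' | 3 R 3 R' | 1 R S R' | 3 R'; R' -> 0 R' | ε

Left recursion appears on R.
For R: α = {0}, β = {0 1, 3 R 3, 1 R S, 3}. Rewrite as R → β R' and R' → α R' | ε.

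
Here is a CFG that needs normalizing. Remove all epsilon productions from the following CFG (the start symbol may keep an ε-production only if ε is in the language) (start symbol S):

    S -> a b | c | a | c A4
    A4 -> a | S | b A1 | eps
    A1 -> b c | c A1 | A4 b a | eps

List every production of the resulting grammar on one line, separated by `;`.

Nullable nonterminals: {A1, A4}.
ε ∉ L(G), so no ε-production is kept.
Add the nullable-subset variants: A4 → b A1 gives b A1 | b. A1 → c A1 gives c A1 | c. A1 → A4 b a gives A4 b a | b a.

S -> a b | c | a | c A4; A4 -> a | S | b A1 | b; A1 -> b c | c A1 | c | A4 b a | b a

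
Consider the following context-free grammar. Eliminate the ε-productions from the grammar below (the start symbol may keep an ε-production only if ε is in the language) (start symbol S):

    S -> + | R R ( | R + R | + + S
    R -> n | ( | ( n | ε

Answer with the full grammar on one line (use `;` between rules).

S -> + | R R ( | R ( | ( | R + R | R + | + R | + + S; R -> n | ( | ( n

Nullable nonterminals: {R}.
ε ∉ L(G), so no ε-production is kept.
For each production, add variants omitting each subset of nullable occurrences: S → R R ( gives R R ( | R ( | (. S → R + R gives R + R | R + | + R.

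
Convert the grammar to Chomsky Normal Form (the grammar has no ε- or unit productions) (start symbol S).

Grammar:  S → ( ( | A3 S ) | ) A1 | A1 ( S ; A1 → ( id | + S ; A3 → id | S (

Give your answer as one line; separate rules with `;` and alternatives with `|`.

Introduce a nonterminal for each terminal appearing in a rule of length ≥ 2: X1 → (, X2 → ), X3 → id, X4 → +.
Binarize each right-hand side of length ≥ 3 by chaining fresh nonterminals (Y1, Y2, …): affected rules were S → A3 S X2; S → A1 X1 S.

S → X1 X1 | A3 Y1 | X2 A1 | A1 Y2; A1 → X1 X3 | X4 S; A3 → id | S X1; X1 → (; X2 → ); X3 → id; X4 → +; Y1 → S X2; Y2 → X1 S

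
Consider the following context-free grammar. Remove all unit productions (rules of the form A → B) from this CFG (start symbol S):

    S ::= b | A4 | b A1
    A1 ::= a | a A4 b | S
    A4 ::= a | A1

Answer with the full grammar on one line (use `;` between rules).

S ::= a | a A4 b | b | b A1; A1 ::= a | a A4 b | b | b A1; A4 ::= a | a A4 b | b | b A1

Unit pairs: A1 ⇒* {A4, S}; A4 ⇒* {A1, S}; S ⇒* {A1, A4}.
For each unit pair (A, B), copy every non-unit production of B to A, then drop all unit productions.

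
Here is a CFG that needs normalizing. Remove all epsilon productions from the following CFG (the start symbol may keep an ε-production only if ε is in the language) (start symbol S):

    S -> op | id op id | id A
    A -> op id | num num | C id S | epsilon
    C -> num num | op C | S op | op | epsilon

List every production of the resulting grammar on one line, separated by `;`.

S -> op | id op id | id A | id; A -> op id | num num | C id S | id S; C -> num num | op C | op | S op

Nullable set = {A, C}.
ε ∉ L(G), so no ε-production is kept.
Add the nullable-subset variants: S → id A gives id A | id. A → C id S gives C id S | id S. C → op C gives op C | op.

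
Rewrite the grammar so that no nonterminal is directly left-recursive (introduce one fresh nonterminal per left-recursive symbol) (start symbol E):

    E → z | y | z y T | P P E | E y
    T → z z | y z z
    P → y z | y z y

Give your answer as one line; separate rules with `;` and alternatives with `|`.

E → z E' | y E' | z y T E' | P P E E'; T → z z | y z z; P → y z | y z y; E' → y E' | ε

E is directly left-recursive.
For E: α = {y}, β = {z, y, z y T, P P E}. Rewrite as E → β E' and E' → α E' | ε.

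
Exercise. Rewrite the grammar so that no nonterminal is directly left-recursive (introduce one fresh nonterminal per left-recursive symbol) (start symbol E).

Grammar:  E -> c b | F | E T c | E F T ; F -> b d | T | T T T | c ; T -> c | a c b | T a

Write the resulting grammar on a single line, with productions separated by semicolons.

E, T are directly left-recursive.
For E: α = {T c, F T}, β = {c b, F}. Rewrite as E → β E' and E' → α E' | ε.
For T: α = {a}, β = {c, a c b}. Rewrite as T → β T' and T' → α T' | ε.

E -> c b E' | F E'; F -> b d | T | T T T | c; T -> c T' | a c b T'; E' -> T c E' | F T E' | ε; T' -> a T' | ε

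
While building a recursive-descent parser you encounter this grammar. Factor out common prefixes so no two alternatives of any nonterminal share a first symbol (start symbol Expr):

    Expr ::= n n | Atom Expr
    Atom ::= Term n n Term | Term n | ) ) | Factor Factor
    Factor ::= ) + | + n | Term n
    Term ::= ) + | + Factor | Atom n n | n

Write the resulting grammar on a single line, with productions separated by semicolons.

Expr ::= n n | Atom Expr; Atom ::= ) ) | Factor Factor | Term n Atom1; Factor ::= ) + | + n | Term n; Term ::= ) + | + Factor | Atom n n | n; Atom1 ::= n Term | ε

Atom has alternatives sharing prefix 'Term n': factor to Atom → Term n Atom1 with Atom1 → n Term | ε.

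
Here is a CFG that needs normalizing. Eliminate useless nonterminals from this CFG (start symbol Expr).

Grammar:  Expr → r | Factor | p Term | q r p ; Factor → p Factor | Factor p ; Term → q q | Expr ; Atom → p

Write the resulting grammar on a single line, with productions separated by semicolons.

Expr → r | p Term | q r p; Term → q q | Expr

Generating nonterminals: {Atom, Expr, Term}.
Reachable from Expr after that: {Expr, Term}.
Removed useless symbols: {Atom, Factor} and every production mentioning them.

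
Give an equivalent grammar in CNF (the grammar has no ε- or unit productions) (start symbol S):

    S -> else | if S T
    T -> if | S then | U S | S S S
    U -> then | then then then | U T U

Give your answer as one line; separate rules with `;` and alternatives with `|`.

S -> else | X1 Y1; T -> if | S X2 | U S | S Y2; U -> then | X2 Y3 | U Y4; X1 -> if; X2 -> then; Y1 -> S T; Y2 -> S S; Y3 -> X2 X2; Y4 -> T U

Introduce a nonterminal for each terminal appearing in a rule of length ≥ 2: X1 → if, X2 → then.
Binarize each right-hand side of length ≥ 3 by chaining fresh nonterminals (Y1, Y2, …): affected rules were S → X1 S T; T → S S S; U → X2 X2 X2; U → U T U.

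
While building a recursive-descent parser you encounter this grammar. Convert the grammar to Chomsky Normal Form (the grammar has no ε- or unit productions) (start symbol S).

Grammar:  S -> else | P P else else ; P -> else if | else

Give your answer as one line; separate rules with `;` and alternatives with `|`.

Introduce a nonterminal for each terminal appearing in a rule of length ≥ 2: X1 → else, X2 → if.
Binarize each right-hand side of length ≥ 3 by chaining fresh nonterminals (Y1, Y2, …): affected rules were S → P P X1 X1.

S -> else | P Y1; P -> X1 X2 | else; X1 -> else; X2 -> if; Y1 -> P Y2; Y2 -> X1 X1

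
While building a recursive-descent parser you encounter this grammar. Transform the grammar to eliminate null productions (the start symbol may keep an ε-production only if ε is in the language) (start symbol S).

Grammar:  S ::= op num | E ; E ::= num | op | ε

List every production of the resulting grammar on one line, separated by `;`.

S ::= op num | E | ε; E ::= num | op

Nullable nonterminals: {E, S}.
ε ∈ L(G) since S is nullable, so keep S → ε.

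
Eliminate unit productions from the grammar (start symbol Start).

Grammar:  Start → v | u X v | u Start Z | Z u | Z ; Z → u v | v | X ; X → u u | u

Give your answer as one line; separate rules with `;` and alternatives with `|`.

Unit pairs: Start ⇒* {X, Z}; Z ⇒* {X}.
For every A with A ⇒* B via unit rules, add B's non-unit alternatives to A; then delete every rule of the form X → Y.

Start → u v | v | u X v | u Start Z | Z u | u u | u; Z → u v | v | u u | u; X → u u | u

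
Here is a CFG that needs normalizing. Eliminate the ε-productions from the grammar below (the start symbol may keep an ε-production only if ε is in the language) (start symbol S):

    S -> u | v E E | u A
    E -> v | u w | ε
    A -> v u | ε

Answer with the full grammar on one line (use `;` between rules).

S -> u | v E E | v E | v | u A; E -> v | u w; A -> v u

Nullable nonterminals: {A, E}.
ε ∉ L(G), so no ε-production is kept.
Add the nullable-subset variants: S → v E E gives v E E | v E | v.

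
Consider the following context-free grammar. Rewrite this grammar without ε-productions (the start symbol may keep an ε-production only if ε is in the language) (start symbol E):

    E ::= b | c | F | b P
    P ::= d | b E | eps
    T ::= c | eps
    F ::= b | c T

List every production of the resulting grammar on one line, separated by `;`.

The nullable symbols are {P, T}.
ε ∉ L(G), so no ε-production is kept.
Expand every rule over subsets of its nullable positions: F → c T gives c T | c.

E ::= b | c | F | b P; P ::= d | b E; T ::= c; F ::= b | c T | c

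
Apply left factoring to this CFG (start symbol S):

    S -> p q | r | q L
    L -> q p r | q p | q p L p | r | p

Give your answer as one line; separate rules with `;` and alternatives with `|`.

L has alternatives sharing prefix 'q p': factor to L → q p L' with L' → r | ε | L p.

S -> p q | r | q L; L -> r | p | q p L'; L' -> r | eps | L p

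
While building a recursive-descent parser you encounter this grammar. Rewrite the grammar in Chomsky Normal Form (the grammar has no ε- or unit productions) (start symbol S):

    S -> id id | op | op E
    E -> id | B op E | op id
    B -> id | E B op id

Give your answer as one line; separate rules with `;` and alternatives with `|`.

S -> X1 X1 | op | X2 E; E -> id | B Y1 | X2 X1; B -> id | E Y2; X1 -> id; X2 -> op; Y1 -> X2 E; Y2 -> B Y3; Y3 -> X2 X1

Introduce a nonterminal for each terminal appearing in a rule of length ≥ 2: X1 → id, X2 → op.
Binarize each right-hand side of length ≥ 3 by chaining fresh nonterminals (Y1, Y2, …): affected rules were E → B X2 E; B → E B X2 X1.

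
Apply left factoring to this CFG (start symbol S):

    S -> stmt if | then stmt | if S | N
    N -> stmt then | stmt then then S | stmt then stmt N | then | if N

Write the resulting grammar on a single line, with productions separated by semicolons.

N has alternatives sharing prefix 'stmt then': factor to N → stmt then N' with N' → ε | then S | stmt N.

S -> stmt if | then stmt | if S | N; N -> then | if N | stmt then N'; N' -> ε | then S | stmt N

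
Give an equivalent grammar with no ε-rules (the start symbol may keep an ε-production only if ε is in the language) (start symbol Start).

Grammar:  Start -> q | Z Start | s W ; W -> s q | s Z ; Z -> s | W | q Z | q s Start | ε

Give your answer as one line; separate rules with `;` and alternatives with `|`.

The nullable symbols are {Z}.
ε ∉ L(G), so no ε-production is kept.
Add the nullable-subset variants: W → s Z gives s Z | s. Z → q Z gives q Z | q.

Start -> q | Z Start | s W; W -> s q | s Z | s; Z -> s | W | q Z | q | q s Start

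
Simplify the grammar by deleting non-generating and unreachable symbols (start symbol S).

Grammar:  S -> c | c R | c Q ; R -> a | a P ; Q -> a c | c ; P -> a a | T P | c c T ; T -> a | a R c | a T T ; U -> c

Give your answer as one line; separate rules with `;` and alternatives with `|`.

S -> c | c R | c Q; R -> a | a P; Q -> a c | c; P -> a a | T P | c c T; T -> a | a R c | a T T

Generating nonterminals: {P, Q, R, S, T, U}.
Reachable from S after that: {P, Q, R, S, T}.
Removed useless symbols: {U} and every production mentioning them.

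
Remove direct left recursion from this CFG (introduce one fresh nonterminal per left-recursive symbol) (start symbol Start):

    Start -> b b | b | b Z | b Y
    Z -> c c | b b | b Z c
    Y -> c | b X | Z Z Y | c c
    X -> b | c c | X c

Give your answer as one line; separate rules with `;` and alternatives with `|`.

Start -> b b | b | b Z | b Y; Z -> c c | b b | b Z c; Y -> c | b X | Z Z Y | c c; X -> b X1 | c c X1; X1 -> c X1 | ε

Directly left-recursive nonterminal: X.
For X: α = {c}, β = {b, c c}. Rewrite as X → β X1 and X1 → α X1 | ε.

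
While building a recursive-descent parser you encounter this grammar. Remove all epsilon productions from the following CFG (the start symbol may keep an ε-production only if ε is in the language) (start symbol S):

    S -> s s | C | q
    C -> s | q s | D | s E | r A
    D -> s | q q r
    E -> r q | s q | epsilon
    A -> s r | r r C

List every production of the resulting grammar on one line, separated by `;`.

Nullable nonterminals: {E}.
ε ∉ L(G), so no ε-production is kept.

S -> s s | C | q; C -> s | q s | D | s E | r A; D -> s | q q r; E -> r q | s q; A -> s r | r r C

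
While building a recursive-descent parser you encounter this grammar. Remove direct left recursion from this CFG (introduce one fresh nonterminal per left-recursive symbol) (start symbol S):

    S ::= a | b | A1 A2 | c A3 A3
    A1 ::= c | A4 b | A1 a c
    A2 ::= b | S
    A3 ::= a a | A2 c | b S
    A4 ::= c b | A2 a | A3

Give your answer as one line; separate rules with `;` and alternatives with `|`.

A1 is directly left-recursive.
For A1: α = {a c}, β = {c, A4 b}. Rewrite as A1 → β A1' and A1' → α A1' | ε.

S ::= a | b | A1 A2 | c A3 A3; A1 ::= c A1' | A4 b A1'; A2 ::= b | S; A3 ::= a a | A2 c | b S; A4 ::= c b | A2 a | A3; A1' ::= a c A1' | ε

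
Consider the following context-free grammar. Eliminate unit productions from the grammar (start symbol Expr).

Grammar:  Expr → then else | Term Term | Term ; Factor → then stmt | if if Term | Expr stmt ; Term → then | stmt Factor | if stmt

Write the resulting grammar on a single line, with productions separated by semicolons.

Unit pairs: Expr ⇒* {Term}.
For each unit pair (A, B), copy every non-unit production of B to A, then drop all unit productions.

Expr → then | stmt Factor | if stmt | then else | Term Term; Factor → then stmt | if if Term | Expr stmt; Term → then | stmt Factor | if stmt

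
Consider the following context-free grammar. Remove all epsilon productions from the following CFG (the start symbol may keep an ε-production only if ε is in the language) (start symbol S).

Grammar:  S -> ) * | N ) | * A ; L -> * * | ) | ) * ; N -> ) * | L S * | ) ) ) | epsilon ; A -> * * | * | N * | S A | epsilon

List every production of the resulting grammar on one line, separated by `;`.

S -> ) * | N ) | ) | * A | *; L -> * * | ) | ) *; N -> ) * | L S * | ) ) ); A -> * * | * | N * | S A | S

Nullable nonterminals: {A, N}.
ε ∉ L(G), so no ε-production is kept.
Add the nullable-subset variants: S → N ) gives N ) | ). S → * A gives * A | *. A → S A gives S A | S.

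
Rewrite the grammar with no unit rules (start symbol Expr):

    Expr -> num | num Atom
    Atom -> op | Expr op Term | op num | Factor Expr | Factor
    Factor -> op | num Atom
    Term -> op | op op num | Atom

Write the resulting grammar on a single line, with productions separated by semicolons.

Unit pairs: Atom ⇒* {Factor}; Term ⇒* {Atom, Factor}.
For every A with A ⇒* B via unit rules, add B's non-unit alternatives to A; then delete every rule of the form X → Y.

Expr -> num | num Atom; Atom -> op | Expr op Term | op num | Factor Expr | num Atom; Factor -> op | num Atom; Term -> op | op op num | Expr op Term | op num | Factor Expr | num Atom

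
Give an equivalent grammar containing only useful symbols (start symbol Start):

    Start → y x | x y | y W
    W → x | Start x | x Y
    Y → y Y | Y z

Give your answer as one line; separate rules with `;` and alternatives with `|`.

Generating nonterminals: {Start, W}.
Reachable from Start after that: {Start, W}.
Removed useless symbols: {Y} and every production mentioning them.

Start → y x | x y | y W; W → x | Start x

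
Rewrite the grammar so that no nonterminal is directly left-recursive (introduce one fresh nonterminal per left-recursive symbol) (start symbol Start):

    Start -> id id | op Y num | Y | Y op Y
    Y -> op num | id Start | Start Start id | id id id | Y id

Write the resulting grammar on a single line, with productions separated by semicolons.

Left recursion appears on Y.
For Y: α = {id}, β = {op num, id Start, Start Start id, id id id}. Rewrite as Y → β Y1 and Y1 → α Y1 | ε.

Start -> id id | op Y num | Y | Y op Y; Y -> op num Y1 | id Start Y1 | Start Start id Y1 | id id id Y1; Y1 -> id Y1 | eps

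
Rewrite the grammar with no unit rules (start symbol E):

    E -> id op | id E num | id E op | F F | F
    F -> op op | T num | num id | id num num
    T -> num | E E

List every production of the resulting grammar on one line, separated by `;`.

Unit pairs: E ⇒* {F}.
For each unit pair (A, B), copy every non-unit production of B to A, then drop all unit productions.

E -> id op | id E num | id E op | F F | op op | T num | num id | id num num; F -> op op | T num | num id | id num num; T -> num | E E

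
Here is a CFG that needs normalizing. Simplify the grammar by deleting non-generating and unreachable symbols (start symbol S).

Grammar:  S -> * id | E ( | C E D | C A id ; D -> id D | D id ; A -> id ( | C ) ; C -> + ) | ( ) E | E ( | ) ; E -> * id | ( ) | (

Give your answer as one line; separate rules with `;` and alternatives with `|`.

S -> * id | E ( | C A id; A -> id ( | C ); C -> + ) | ( ) E | E ( | ); E -> * id | ( ) | (

Generating nonterminals: {A, C, E, S}.
Reachable from S after that: {A, C, E, S}.
Removed useless symbols: {D} and every production mentioning them.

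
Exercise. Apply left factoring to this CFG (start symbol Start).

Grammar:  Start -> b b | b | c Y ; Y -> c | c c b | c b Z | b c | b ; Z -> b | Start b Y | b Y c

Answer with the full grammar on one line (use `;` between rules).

Start -> c Y | b Start1; Y -> c Y1 | b Y2; Z -> Start b Y | b Z1; Start1 -> b | ε; Y1 -> ε | c b | b Z; Y2 -> c | ε; Z1 -> ε | Y c

Start has alternatives sharing prefix 'b': factor to Start → b Start1 with Start1 → b | ε.
Y has alternatives sharing prefix 'c': factor to Y → c Y1 with Y1 → ε | c b | b Z.
Y has alternatives sharing prefix 'b': factor to Y → b Y2 with Y2 → c | ε.
Z has alternatives sharing prefix 'b': factor to Z → b Z1 with Z1 → ε | Y c.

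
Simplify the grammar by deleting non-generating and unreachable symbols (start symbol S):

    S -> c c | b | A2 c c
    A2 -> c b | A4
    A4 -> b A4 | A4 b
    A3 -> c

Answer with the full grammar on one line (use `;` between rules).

S -> c c | b | A2 c c; A2 -> c b

Generating nonterminals: {A2, A3, S}.
Reachable from S after that: {A2, S}.
Removed useless symbols: {A3, A4} and every production mentioning them.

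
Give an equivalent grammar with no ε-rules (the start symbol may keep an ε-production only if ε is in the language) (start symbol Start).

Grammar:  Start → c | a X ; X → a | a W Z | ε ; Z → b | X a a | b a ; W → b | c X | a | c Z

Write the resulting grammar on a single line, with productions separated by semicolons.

Start → c | a X | a; X → a | a W Z; Z → b | X a a | a a | b a; W → b | c X | c | a | c Z

The nullable symbols are {X}.
ε ∉ L(G), so no ε-production is kept.
Add the nullable-subset variants: Start → a X gives a X | a. Z → X a a gives X a a | a a. W → c X gives c X | c.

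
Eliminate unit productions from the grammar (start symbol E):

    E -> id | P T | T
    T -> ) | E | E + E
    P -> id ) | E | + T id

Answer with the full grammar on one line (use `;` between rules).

Unit pairs: E ⇒* {T}; P ⇒* {E, T}; T ⇒* {E}.
For each unit pair (A, B), copy every non-unit production of B to A, then drop all unit productions.

E -> id | P T | ) | E + E; T -> id | P T | ) | E + E; P -> id | P T | id ) | + T id | ) | E + E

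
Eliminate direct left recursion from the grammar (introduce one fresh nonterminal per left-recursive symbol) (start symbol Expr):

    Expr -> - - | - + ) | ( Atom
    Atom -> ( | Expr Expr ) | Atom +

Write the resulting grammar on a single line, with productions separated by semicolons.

Expr -> - - | - + ) | ( Atom; Atom -> ( Atom1 | Expr Expr ) Atom1; Atom1 -> + Atom1 | ε

Atom is directly left-recursive.
For Atom: α = {+}, β = {(, Expr Expr )}. Rewrite as Atom → β Atom1 and Atom1 → α Atom1 | ε.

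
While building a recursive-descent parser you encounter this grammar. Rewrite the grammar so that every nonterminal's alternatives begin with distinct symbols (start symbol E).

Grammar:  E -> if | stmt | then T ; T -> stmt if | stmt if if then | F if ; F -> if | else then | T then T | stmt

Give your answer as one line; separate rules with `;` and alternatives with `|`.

E -> if | stmt | then T; T -> F if | stmt if T'; F -> if | else then | T then T | stmt; T' -> ε | if then

T has alternatives sharing prefix 'stmt if': factor to T → stmt if T' with T' → ε | if then.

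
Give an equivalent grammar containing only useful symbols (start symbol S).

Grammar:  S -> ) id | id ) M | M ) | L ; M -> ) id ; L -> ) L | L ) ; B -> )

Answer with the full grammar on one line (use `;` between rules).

Generating nonterminals: {B, M, S}.
Reachable from S after that: {M, S}.
Removed useless symbols: {B, L} and every production mentioning them.

S -> ) id | id ) M | M ); M -> ) id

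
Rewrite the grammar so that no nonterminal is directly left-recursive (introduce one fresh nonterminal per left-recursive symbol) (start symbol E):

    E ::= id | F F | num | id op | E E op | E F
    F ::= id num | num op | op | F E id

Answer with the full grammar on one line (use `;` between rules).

Left recursion appears on E, F.
For E: α = {E op, F}, β = {id, F F, num, id op}. Rewrite as E → β E' and E' → α E' | ε.
For F: α = {E id}, β = {id num, num op, op}. Rewrite as F → β F' and F' → α F' | ε.

E ::= id E' | F F E' | num E' | id op E'; F ::= id num F' | num op F' | op F'; E' ::= E op E' | F E' | ε; F' ::= E id F' | ε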